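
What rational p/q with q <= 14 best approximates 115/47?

Expand x = 115/47 as a continued fraction with the Euclidean algorithm:
  115 = 2*47 + 21, so a_0 = 2.
  47 = 2*21 + 5, so a_1 = 2.
  21 = 4*5 + 1, so a_2 = 4.
  5 = 5*1 + 0, so a_3 = 5.
so x = [2; 2, 4, 5].
Convergents (p_i = a_i*p_{i-1} + p_{i-2}, q_i = a_i*q_{i-1} + q_{i-2} with p_{-2}=0, p_{-1}=1, q_{-2}=1, q_{-1}=0), until the denominator exceeds 14:
  i=0: a_0=2, p_0 = 2*1 + 0 = 2, q_0 = 2*0 + 1 = 1.
  i=1: a_1=2, p_1 = 2*2 + 1 = 5, q_1 = 2*1 + 0 = 2.
  i=2: a_2=4, p_2 = 4*5 + 2 = 22, q_2 = 4*2 + 1 = 9.
  i=3: a_3=5, p_3 = 5*22 + 5 = 115, q_3 = 5*9 + 2 = 47.
q_3 = 47 > 14, so the last convergent with denominator <= 14 is p_2/q_2 = 22/9.
The closest fraction with denominator <= 14 is either p_2/q_2 or the intermediate fraction (k*p_2 + p_1)/(k*q_2 + q_1) with the largest k >= 1 whose denominator stays <= 14; these approach x as k grows, and every other convergent or intermediate fraction in range is farther away.
Largest k: floor((14 - q_1)/q_2) = floor((14 - 2)/9) = 1.
That gives (1*22 + 5)/(1*9 + 2) = 27/11.
Compare the errors: |x - 22/9| = |115*9 - 22*47|/(47*9) = 1/423, and |x - 27/11| = |115*11 - 27*47|/(47*11) = 4/517.
Cross-multiplying, 1*517 = 517 < 1692 = 4*423, so 1/423 is smaller: the convergent 22/9 is closer to x than 27/11.

22/9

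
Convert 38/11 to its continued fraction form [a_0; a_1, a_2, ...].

Run the Euclidean algorithm on 38 and 11; the successive quotients are the partial quotients a_0, a_1, ... (each step inverts the fractional part left over by the previous one):
  38 = 3*11 + 5, so a_0 = 3.
  11 = 2*5 + 1, so a_1 = 2.
  5 = 5*1 + 0, so a_2 = 5.
The remainder reaches 0 after 3 divisions, so the expansion has 3 partial quotients, read off in order.

[3; 2, 5]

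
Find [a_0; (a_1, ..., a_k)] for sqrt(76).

Write x_i = (sqrt(76) + m_i)/d_i with (m_0, d_0) = (0, 1). a_0 = floor(sqrt(76)) = 8, since 8^2 = 64 <= 76 < 81 = 9^2.
Iterate m_{i+1} = d_i*a_i - m_i, d_{i+1} = (76 - m_{i+1}^2)/d_i, a_{i+1} = floor((a_0 + m_{i+1})/d_{i+1}):
  m_1 = 1*8 - 0 = 8, d_1 = (76 - 8^2)/1 = 12/1 = 12, a_1 = floor((8 + 8)/12) = 1.
  m_2 = 12*1 - 8 = 4, d_2 = (76 - 4^2)/12 = 60/12 = 5, a_2 = floor((8 + 4)/5) = 2.
  m_3 = 5*2 - 4 = 6, d_3 = (76 - 6^2)/5 = 40/5 = 8, a_3 = floor((8 + 6)/8) = 1.
  m_4 = 8*1 - 6 = 2, d_4 = (76 - 2^2)/8 = 72/8 = 9, a_4 = floor((8 + 2)/9) = 1.
  m_5 = 9*1 - 2 = 7, d_5 = (76 - 7^2)/9 = 27/9 = 3, a_5 = floor((8 + 7)/3) = 5.
  m_6 = 3*5 - 7 = 8, d_6 = (76 - 8^2)/3 = 12/3 = 4, a_6 = floor((8 + 8)/4) = 4.
  m_7 = 4*4 - 8 = 8, d_7 = (76 - 8^2)/4 = 12/4 = 3, a_7 = floor((8 + 8)/3) = 5.
  m_8 = 3*5 - 8 = 7, d_8 = (76 - 7^2)/3 = 27/3 = 9, a_8 = floor((8 + 7)/9) = 1.
  m_9 = 9*1 - 7 = 2, d_9 = (76 - 2^2)/9 = 72/9 = 8, a_9 = floor((8 + 2)/8) = 1.
  m_10 = 8*1 - 2 = 6, d_10 = (76 - 6^2)/8 = 40/8 = 5, a_10 = floor((8 + 6)/5) = 2.
  m_11 = 5*2 - 6 = 4, d_11 = (76 - 4^2)/5 = 60/5 = 12, a_11 = floor((8 + 4)/12) = 1.
  m_12 = 12*1 - 4 = 8, d_12 = (76 - 8^2)/12 = 12/12 = 1, a_12 = floor((8 + 8)/1) = 16.
  m_13 = 1*16 - 8 = 8, d_13 = (76 - 8^2)/1 = 12/1 = 12: (m_13, d_13) = (m_1, d_1) = (8, 12), so from here the quotients repeat a_1, ..., a_12; the period length is 12.
Hence the expansion of sqrt(76) is a_0 = 8 followed by the repeating block 1, 2, 1, 1, 5, 4, 5, 1, 1, 2, 1, 16 (period 12).

[8; (1, 2, 1, 1, 5, 4, 5, 1, 1, 2, 1, 16)]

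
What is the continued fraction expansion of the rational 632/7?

Run the Euclidean algorithm on 632 and 7; the successive quotients are the partial quotients a_0, a_1, ... (each step inverts the fractional part left over by the previous one):
  632 = 90*7 + 2, so a_0 = 90.
  7 = 3*2 + 1, so a_1 = 3.
  2 = 2*1 + 0, so a_2 = 2.
The remainder reaches 0 after 3 divisions, so the expansion has 3 partial quotients, read off in order.

[90; 3, 2]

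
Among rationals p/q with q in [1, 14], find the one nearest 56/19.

41/14

Expand x = 56/19 as a continued fraction with the Euclidean algorithm:
  56 = 2*19 + 18, so a_0 = 2.
  19 = 1*18 + 1, so a_1 = 1.
  18 = 18*1 + 0, so a_2 = 18.
so x = [2; 1, 18].
Convergents (p_i = a_i*p_{i-1} + p_{i-2}, q_i = a_i*q_{i-1} + q_{i-2} with p_{-2}=0, p_{-1}=1, q_{-2}=1, q_{-1}=0), until the denominator exceeds 14:
  i=0: a_0=2, p_0 = 2*1 + 0 = 2, q_0 = 2*0 + 1 = 1.
  i=1: a_1=1, p_1 = 1*2 + 1 = 3, q_1 = 1*1 + 0 = 1.
  i=2: a_2=18, p_2 = 18*3 + 2 = 56, q_2 = 18*1 + 1 = 19.
q_2 = 19 > 14, so the last convergent with denominator <= 14 is p_1/q_1 = 3/1.
The closest fraction with denominator <= 14 is either p_1/q_1 or the intermediate fraction (k*p_1 + p_0)/(k*q_1 + q_0) with the largest k >= 1 whose denominator stays <= 14; these approach x as k grows, and every other convergent or intermediate fraction in range is farther away.
Largest k: floor((14 - q_0)/q_1) = floor((14 - 1)/1) = 13.
That gives (13*3 + 2)/(13*1 + 1) = 41/14.
Compare the errors: |x - 3/1| = |56*1 - 3*19|/(19*1) = 1/19, and |x - 41/14| = |56*14 - 41*19|/(19*14) = 5/266.
Cross-multiplying, 5*19 = 95 < 266 = 1*266, so 5/266 is smaller: the intermediate fraction 41/14 is closer to x than 3/1.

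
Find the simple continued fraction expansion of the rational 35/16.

Run the Euclidean algorithm on 35 and 16; the successive quotients are the partial quotients a_0, a_1, ... (each step inverts the fractional part left over by the previous one):
  35 = 2*16 + 3, so a_0 = 2.
  16 = 5*3 + 1, so a_1 = 5.
  3 = 3*1 + 0, so a_2 = 3.
The remainder reaches 0 after 3 divisions, so the expansion has 3 partial quotients, read off in order.

[2; 5, 3]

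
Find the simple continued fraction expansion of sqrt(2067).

Write x_i = (sqrt(2067) + m_i)/d_i with (m_0, d_0) = (0, 1). a_0 = floor(sqrt(2067)) = 45, since 45^2 = 2025 <= 2067 < 2116 = 46^2.
Iterate m_{i+1} = d_i*a_i - m_i, d_{i+1} = (2067 - m_{i+1}^2)/d_i, a_{i+1} = floor((a_0 + m_{i+1})/d_{i+1}):
  m_1 = 1*45 - 0 = 45, d_1 = (2067 - 45^2)/1 = 42/1 = 42, a_1 = floor((45 + 45)/42) = 2.
  m_2 = 42*2 - 45 = 39, d_2 = (2067 - 39^2)/42 = 546/42 = 13, a_2 = floor((45 + 39)/13) = 6.
  m_3 = 13*6 - 39 = 39, d_3 = (2067 - 39^2)/13 = 546/13 = 42, a_3 = floor((45 + 39)/42) = 2.
  m_4 = 42*2 - 39 = 45, d_4 = (2067 - 45^2)/42 = 42/42 = 1, a_4 = floor((45 + 45)/1) = 90.
  m_5 = 1*90 - 45 = 45, d_5 = (2067 - 45^2)/1 = 42/1 = 42: (m_5, d_5) = (m_1, d_1) = (45, 42), so from here the quotients repeat a_1, ..., a_4; the period length is 4.
Hence the expansion of sqrt(2067) is a_0 = 45 followed by the repeating block 2, 6, 2, 90 (period 4).

[45; (2, 6, 2, 90)]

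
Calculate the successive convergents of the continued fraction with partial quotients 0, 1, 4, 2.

0/1, 1/1, 4/5, 9/11

Using the convergent recurrence p_i = a_i*p_{i-1} + p_{i-2}, q_i = a_i*q_{i-1} + q_{i-2} with p_{-2}=0, p_{-1}=1, q_{-2}=1, q_{-1}=0:
  i=0: a_0=0, p_0 = 0*1 + 0 = 0, q_0 = 0*0 + 1 = 1.
  i=1: a_1=1, p_1 = 1*0 + 1 = 1, q_1 = 1*1 + 0 = 1.
  i=2: a_2=4, p_2 = 4*1 + 0 = 4, q_2 = 4*1 + 1 = 5.
  i=3: a_3=2, p_3 = 2*4 + 1 = 9, q_3 = 2*5 + 1 = 11.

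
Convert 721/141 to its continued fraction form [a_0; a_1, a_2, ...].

[5; 8, 1, 4, 3]

Run the Euclidean algorithm on 721 and 141; the successive quotients are the partial quotients a_0, a_1, ... (each step inverts the fractional part left over by the previous one):
  721 = 5*141 + 16, so a_0 = 5.
  141 = 8*16 + 13, so a_1 = 8.
  16 = 1*13 + 3, so a_2 = 1.
  13 = 4*3 + 1, so a_3 = 4.
  3 = 3*1 + 0, so a_4 = 3.
The remainder reaches 0 after 5 divisions, so the expansion has 5 partial quotients, read off in order.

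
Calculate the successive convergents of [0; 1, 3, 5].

0/1, 1/1, 3/4, 16/21

Using the convergent recurrence p_i = a_i*p_{i-1} + p_{i-2}, q_i = a_i*q_{i-1} + q_{i-2} with p_{-2}=0, p_{-1}=1, q_{-2}=1, q_{-1}=0:
  i=0: a_0=0, p_0 = 0*1 + 0 = 0, q_0 = 0*0 + 1 = 1.
  i=1: a_1=1, p_1 = 1*0 + 1 = 1, q_1 = 1*1 + 0 = 1.
  i=2: a_2=3, p_2 = 3*1 + 0 = 3, q_2 = 3*1 + 1 = 4.
  i=3: a_3=5, p_3 = 5*3 + 1 = 16, q_3 = 5*4 + 1 = 21.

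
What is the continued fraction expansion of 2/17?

[0; 8, 2]

Run the Euclidean algorithm on 2 and 17; the successive quotients are the partial quotients a_0, a_1, ... (each step inverts the fractional part left over by the previous one):
  2 = 0*17 + 2, so a_0 = 0.
  17 = 8*2 + 1, so a_1 = 8.
  2 = 2*1 + 0, so a_2 = 2.
The remainder reaches 0 after 3 divisions, so the expansion has 3 partial quotients, read off in order.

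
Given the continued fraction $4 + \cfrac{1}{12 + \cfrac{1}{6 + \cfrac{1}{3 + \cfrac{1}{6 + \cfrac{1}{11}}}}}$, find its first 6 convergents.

Using the convergent recurrence p_i = a_i*p_{i-1} + p_{i-2}, q_i = a_i*q_{i-1} + q_{i-2} with p_{-2}=0, p_{-1}=1, q_{-2}=1, q_{-1}=0:
  i=0: a_0=4, p_0 = 4*1 + 0 = 4, q_0 = 4*0 + 1 = 1.
  i=1: a_1=12, p_1 = 12*4 + 1 = 49, q_1 = 12*1 + 0 = 12.
  i=2: a_2=6, p_2 = 6*49 + 4 = 298, q_2 = 6*12 + 1 = 73.
  i=3: a_3=3, p_3 = 3*298 + 49 = 943, q_3 = 3*73 + 12 = 231.
  i=4: a_4=6, p_4 = 6*943 + 298 = 5956, q_4 = 6*231 + 73 = 1459.
  i=5: a_5=11, p_5 = 11*5956 + 943 = 66459, q_5 = 11*1459 + 231 = 16280.

4/1, 49/12, 298/73, 943/231, 5956/1459, 66459/16280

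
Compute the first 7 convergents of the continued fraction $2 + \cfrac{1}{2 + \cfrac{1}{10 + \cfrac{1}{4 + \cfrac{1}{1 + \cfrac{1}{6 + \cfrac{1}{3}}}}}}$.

2/1, 5/2, 52/21, 213/86, 265/107, 1803/728, 5674/2291

Using the convergent recurrence p_i = a_i*p_{i-1} + p_{i-2}, q_i = a_i*q_{i-1} + q_{i-2} with p_{-2}=0, p_{-1}=1, q_{-2}=1, q_{-1}=0:
  i=0: a_0=2, p_0 = 2*1 + 0 = 2, q_0 = 2*0 + 1 = 1.
  i=1: a_1=2, p_1 = 2*2 + 1 = 5, q_1 = 2*1 + 0 = 2.
  i=2: a_2=10, p_2 = 10*5 + 2 = 52, q_2 = 10*2 + 1 = 21.
  i=3: a_3=4, p_3 = 4*52 + 5 = 213, q_3 = 4*21 + 2 = 86.
  i=4: a_4=1, p_4 = 1*213 + 52 = 265, q_4 = 1*86 + 21 = 107.
  i=5: a_5=6, p_5 = 6*265 + 213 = 1803, q_5 = 6*107 + 86 = 728.
  i=6: a_6=3, p_6 = 3*1803 + 265 = 5674, q_6 = 3*728 + 107 = 2291.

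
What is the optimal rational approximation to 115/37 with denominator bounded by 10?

Expand x = 115/37 as a continued fraction with the Euclidean algorithm:
  115 = 3*37 + 4, so a_0 = 3.
  37 = 9*4 + 1, so a_1 = 9.
  4 = 4*1 + 0, so a_2 = 4.
so x = [3; 9, 4].
Convergents (p_i = a_i*p_{i-1} + p_{i-2}, q_i = a_i*q_{i-1} + q_{i-2} with p_{-2}=0, p_{-1}=1, q_{-2}=1, q_{-1}=0), until the denominator exceeds 10:
  i=0: a_0=3, p_0 = 3*1 + 0 = 3, q_0 = 3*0 + 1 = 1.
  i=1: a_1=9, p_1 = 9*3 + 1 = 28, q_1 = 9*1 + 0 = 9.
  i=2: a_2=4, p_2 = 4*28 + 3 = 115, q_2 = 4*9 + 1 = 37.
q_2 = 37 > 10, so the last convergent with denominator <= 10 is p_1/q_1 = 28/9.
The closest fraction with denominator <= 10 is either p_1/q_1 or the intermediate fraction (k*p_1 + p_0)/(k*q_1 + q_0) with the largest k >= 1 whose denominator stays <= 10; these approach x as k grows, and every other convergent or intermediate fraction in range is farther away.
Largest k: floor((10 - q_0)/q_1) = floor((10 - 1)/9) = 1.
That gives (1*28 + 3)/(1*9 + 1) = 31/10.
Compare the errors: |x - 28/9| = |115*9 - 28*37|/(37*9) = 1/333, and |x - 31/10| = |115*10 - 31*37|/(37*10) = 3/370.
Cross-multiplying, 1*370 = 370 < 999 = 3*333, so 1/333 is smaller: the convergent 28/9 is closer to x than 31/10.

28/9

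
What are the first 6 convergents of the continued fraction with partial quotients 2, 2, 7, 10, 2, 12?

Using the convergent recurrence p_i = a_i*p_{i-1} + p_{i-2}, q_i = a_i*q_{i-1} + q_{i-2} with p_{-2}=0, p_{-1}=1, q_{-2}=1, q_{-1}=0:
  i=0: a_0=2, p_0 = 2*1 + 0 = 2, q_0 = 2*0 + 1 = 1.
  i=1: a_1=2, p_1 = 2*2 + 1 = 5, q_1 = 2*1 + 0 = 2.
  i=2: a_2=7, p_2 = 7*5 + 2 = 37, q_2 = 7*2 + 1 = 15.
  i=3: a_3=10, p_3 = 10*37 + 5 = 375, q_3 = 10*15 + 2 = 152.
  i=4: a_4=2, p_4 = 2*375 + 37 = 787, q_4 = 2*152 + 15 = 319.
  i=5: a_5=12, p_5 = 12*787 + 375 = 9819, q_5 = 12*319 + 152 = 3980.

2/1, 5/2, 37/15, 375/152, 787/319, 9819/3980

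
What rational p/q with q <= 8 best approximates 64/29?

11/5

Expand x = 64/29 as a continued fraction with the Euclidean algorithm:
  64 = 2*29 + 6, so a_0 = 2.
  29 = 4*6 + 5, so a_1 = 4.
  6 = 1*5 + 1, so a_2 = 1.
  5 = 5*1 + 0, so a_3 = 5.
so x = [2; 4, 1, 5].
Convergents (p_i = a_i*p_{i-1} + p_{i-2}, q_i = a_i*q_{i-1} + q_{i-2} with p_{-2}=0, p_{-1}=1, q_{-2}=1, q_{-1}=0), until the denominator exceeds 8:
  i=0: a_0=2, p_0 = 2*1 + 0 = 2, q_0 = 2*0 + 1 = 1.
  i=1: a_1=4, p_1 = 4*2 + 1 = 9, q_1 = 4*1 + 0 = 4.
  i=2: a_2=1, p_2 = 1*9 + 2 = 11, q_2 = 1*4 + 1 = 5.
  i=3: a_3=5, p_3 = 5*11 + 9 = 64, q_3 = 5*5 + 4 = 29.
q_3 = 29 > 8, so the last convergent with denominator <= 8 is p_2/q_2 = 11/5.
The closest fraction with denominator <= 8 is either p_2/q_2 or the intermediate fraction (k*p_2 + p_1)/(k*q_2 + q_1) with the largest k >= 1 whose denominator stays <= 8; these approach x as k grows, and every other convergent or intermediate fraction in range is farther away.
Largest k: floor((8 - q_1)/q_2) = floor((8 - 4)/5) = 0.
Since k = 0, no intermediate fraction beyond p_2/q_2 has denominator <= 8, so the convergent 11/5 is the closest (its error is |64*5 - 11*29|/(29*5) = 1/145).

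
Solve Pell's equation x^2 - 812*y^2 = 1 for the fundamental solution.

(x, y) = (57, 2)

First expand sqrt(812) as a continued fraction. With x_i = (sqrt(812) + m_i)/d_i and (m_0, d_0) = (0, 1): a_0 = floor(sqrt(812)) = 28, since 28^2 = 784 <= 812 < 841 = 29^2.
Iterate m_{i+1} = d_i*a_i - m_i, d_{i+1} = (812 - m_{i+1}^2)/d_i, a_{i+1} = floor((a_0 + m_{i+1})/d_{i+1}):
  m_1 = 1*28 - 0 = 28, d_1 = (812 - 28^2)/1 = 28/1 = 28, a_1 = floor((28 + 28)/28) = 2.
  m_2 = 28*2 - 28 = 28, d_2 = (812 - 28^2)/28 = 28/28 = 1, a_2 = floor((28 + 28)/1) = 56.
  m_3 = 1*56 - 28 = 28, d_3 = (812 - 28^2)/1 = 28/1 = 28: (m_3, d_3) = (m_1, d_1) = (28, 28), so from here the quotients repeat a_1, a_2; the period length is 2.
So sqrt(812) = [28; (2, 56)] with period length k = 2.
k is even, so the fundamental solution of x^2 - 812y^2 = 1 is (p_{k-1}, q_{k-1}) = (p_1, q_1); compute convergents through index 1.
Convergents (p_i = a_i*p_{i-1} + p_{i-2}, q_i = a_i*q_{i-1} + q_{i-2} with p_{-2}=0, p_{-1}=1, q_{-2}=1, q_{-1}=0):
  i=0: a_0=28, p_0 = 28*1 + 0 = 28, q_0 = 28*0 + 1 = 1.
  i=1: a_1=2, p_1 = 2*28 + 1 = 57, q_1 = 2*1 + 0 = 2.
Check: 57^2 - 812*2^2 = 3249 - 3248 = 1, so (x, y) = (57, 2) solves the equation, and by the theorem it is the least positive solution.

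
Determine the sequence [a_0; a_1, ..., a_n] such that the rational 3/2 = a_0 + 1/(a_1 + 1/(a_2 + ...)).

[1; 2]

Run the Euclidean algorithm on 3 and 2; the successive quotients are the partial quotients a_0, a_1, ... (each step inverts the fractional part left over by the previous one):
  3 = 1*2 + 1, so a_0 = 1.
  2 = 2*1 + 0, so a_1 = 2.
The remainder reaches 0 after 2 divisions, so the expansion has 2 partial quotients, read off in order.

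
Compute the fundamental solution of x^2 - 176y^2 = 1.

First expand sqrt(176) as a continued fraction. With x_i = (sqrt(176) + m_i)/d_i and (m_0, d_0) = (0, 1): a_0 = floor(sqrt(176)) = 13, since 13^2 = 169 <= 176 < 196 = 14^2.
Iterate m_{i+1} = d_i*a_i - m_i, d_{i+1} = (176 - m_{i+1}^2)/d_i, a_{i+1} = floor((a_0 + m_{i+1})/d_{i+1}):
  m_1 = 1*13 - 0 = 13, d_1 = (176 - 13^2)/1 = 7/1 = 7, a_1 = floor((13 + 13)/7) = 3.
  m_2 = 7*3 - 13 = 8, d_2 = (176 - 8^2)/7 = 112/7 = 16, a_2 = floor((13 + 8)/16) = 1.
  m_3 = 16*1 - 8 = 8, d_3 = (176 - 8^2)/16 = 112/16 = 7, a_3 = floor((13 + 8)/7) = 3.
  m_4 = 7*3 - 8 = 13, d_4 = (176 - 13^2)/7 = 7/7 = 1, a_4 = floor((13 + 13)/1) = 26.
  m_5 = 1*26 - 13 = 13, d_5 = (176 - 13^2)/1 = 7/1 = 7: (m_5, d_5) = (m_1, d_1) = (13, 7), so from here the quotients repeat a_1, ..., a_4; the period length is 4.
So sqrt(176) = [13; (3, 1, 3, 26)] with period length k = 4.
k is even, so the fundamental solution of x^2 - 176y^2 = 1 is (p_{k-1}, q_{k-1}) = (p_3, q_3); compute convergents through index 3.
Convergents (p_i = a_i*p_{i-1} + p_{i-2}, q_i = a_i*q_{i-1} + q_{i-2} with p_{-2}=0, p_{-1}=1, q_{-2}=1, q_{-1}=0):
  i=0: a_0=13, p_0 = 13*1 + 0 = 13, q_0 = 13*0 + 1 = 1.
  i=1: a_1=3, p_1 = 3*13 + 1 = 40, q_1 = 3*1 + 0 = 3.
  i=2: a_2=1, p_2 = 1*40 + 13 = 53, q_2 = 1*3 + 1 = 4.
  i=3: a_3=3, p_3 = 3*53 + 40 = 199, q_3 = 3*4 + 3 = 15.
Check: 199^2 - 176*15^2 = 39601 - 39600 = 1, so (x, y) = (199, 15) solves the equation, and by the theorem it is the least positive solution.

(x, y) = (199, 15)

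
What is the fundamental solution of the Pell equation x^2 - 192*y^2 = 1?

First expand sqrt(192) as a continued fraction. With x_i = (sqrt(192) + m_i)/d_i and (m_0, d_0) = (0, 1): a_0 = floor(sqrt(192)) = 13, since 13^2 = 169 <= 192 < 196 = 14^2.
Iterate m_{i+1} = d_i*a_i - m_i, d_{i+1} = (192 - m_{i+1}^2)/d_i, a_{i+1} = floor((a_0 + m_{i+1})/d_{i+1}):
  m_1 = 1*13 - 0 = 13, d_1 = (192 - 13^2)/1 = 23/1 = 23, a_1 = floor((13 + 13)/23) = 1.
  m_2 = 23*1 - 13 = 10, d_2 = (192 - 10^2)/23 = 92/23 = 4, a_2 = floor((13 + 10)/4) = 5.
  m_3 = 4*5 - 10 = 10, d_3 = (192 - 10^2)/4 = 92/4 = 23, a_3 = floor((13 + 10)/23) = 1.
  m_4 = 23*1 - 10 = 13, d_4 = (192 - 13^2)/23 = 23/23 = 1, a_4 = floor((13 + 13)/1) = 26.
  m_5 = 1*26 - 13 = 13, d_5 = (192 - 13^2)/1 = 23/1 = 23: (m_5, d_5) = (m_1, d_1) = (13, 23), so from here the quotients repeat a_1, ..., a_4; the period length is 4.
So sqrt(192) = [13; (1, 5, 1, 26)] with period length k = 4.
k is even, so the fundamental solution of x^2 - 192y^2 = 1 is (p_{k-1}, q_{k-1}) = (p_3, q_3); compute convergents through index 3.
Convergents (p_i = a_i*p_{i-1} + p_{i-2}, q_i = a_i*q_{i-1} + q_{i-2} with p_{-2}=0, p_{-1}=1, q_{-2}=1, q_{-1}=0):
  i=0: a_0=13, p_0 = 13*1 + 0 = 13, q_0 = 13*0 + 1 = 1.
  i=1: a_1=1, p_1 = 1*13 + 1 = 14, q_1 = 1*1 + 0 = 1.
  i=2: a_2=5, p_2 = 5*14 + 13 = 83, q_2 = 5*1 + 1 = 6.
  i=3: a_3=1, p_3 = 1*83 + 14 = 97, q_3 = 1*6 + 1 = 7.
Check: 97^2 - 192*7^2 = 9409 - 9408 = 1, so (x, y) = (97, 7) solves the equation, and by the theorem it is the least positive solution.

(x, y) = (97, 7)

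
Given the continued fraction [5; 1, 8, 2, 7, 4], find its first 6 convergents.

Using the convergent recurrence p_i = a_i*p_{i-1} + p_{i-2}, q_i = a_i*q_{i-1} + q_{i-2} with p_{-2}=0, p_{-1}=1, q_{-2}=1, q_{-1}=0:
  i=0: a_0=5, p_0 = 5*1 + 0 = 5, q_0 = 5*0 + 1 = 1.
  i=1: a_1=1, p_1 = 1*5 + 1 = 6, q_1 = 1*1 + 0 = 1.
  i=2: a_2=8, p_2 = 8*6 + 5 = 53, q_2 = 8*1 + 1 = 9.
  i=3: a_3=2, p_3 = 2*53 + 6 = 112, q_3 = 2*9 + 1 = 19.
  i=4: a_4=7, p_4 = 7*112 + 53 = 837, q_4 = 7*19 + 9 = 142.
  i=5: a_5=4, p_5 = 4*837 + 112 = 3460, q_5 = 4*142 + 19 = 587.

5/1, 6/1, 53/9, 112/19, 837/142, 3460/587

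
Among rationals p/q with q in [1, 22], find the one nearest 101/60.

Expand x = 101/60 as a continued fraction with the Euclidean algorithm:
  101 = 1*60 + 41, so a_0 = 1.
  60 = 1*41 + 19, so a_1 = 1.
  41 = 2*19 + 3, so a_2 = 2.
  19 = 6*3 + 1, so a_3 = 6.
  3 = 3*1 + 0, so a_4 = 3.
so x = [1; 1, 2, 6, 3].
Convergents (p_i = a_i*p_{i-1} + p_{i-2}, q_i = a_i*q_{i-1} + q_{i-2} with p_{-2}=0, p_{-1}=1, q_{-2}=1, q_{-1}=0), until the denominator exceeds 22:
  i=0: a_0=1, p_0 = 1*1 + 0 = 1, q_0 = 1*0 + 1 = 1.
  i=1: a_1=1, p_1 = 1*1 + 1 = 2, q_1 = 1*1 + 0 = 1.
  i=2: a_2=2, p_2 = 2*2 + 1 = 5, q_2 = 2*1 + 1 = 3.
  i=3: a_3=6, p_3 = 6*5 + 2 = 32, q_3 = 6*3 + 1 = 19.
  i=4: a_4=3, p_4 = 3*32 + 5 = 101, q_4 = 3*19 + 3 = 60.
q_4 = 60 > 22, so the last convergent with denominator <= 22 is p_3/q_3 = 32/19.
The closest fraction with denominator <= 22 is either p_3/q_3 or the intermediate fraction (k*p_3 + p_2)/(k*q_3 + q_2) with the largest k >= 1 whose denominator stays <= 22; these approach x as k grows, and every other convergent or intermediate fraction in range is farther away.
Largest k: floor((22 - q_2)/q_3) = floor((22 - 3)/19) = 1.
That gives (1*32 + 5)/(1*19 + 3) = 37/22.
Compare the errors: |x - 32/19| = |101*19 - 32*60|/(60*19) = 1/1140, and |x - 37/22| = |101*22 - 37*60|/(60*22) = 2/1320.
Cross-multiplying, 1*1320 = 1320 < 2280 = 2*1140, so 1/1140 is smaller: the convergent 32/19 is closer to x than 37/22.

32/19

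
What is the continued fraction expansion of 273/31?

[8; 1, 4, 6]

Run the Euclidean algorithm on 273 and 31; the successive quotients are the partial quotients a_0, a_1, ... (each step inverts the fractional part left over by the previous one):
  273 = 8*31 + 25, so a_0 = 8.
  31 = 1*25 + 6, so a_1 = 1.
  25 = 4*6 + 1, so a_2 = 4.
  6 = 6*1 + 0, so a_3 = 6.
The remainder reaches 0 after 4 divisions, so the expansion has 4 partial quotients, read off in order.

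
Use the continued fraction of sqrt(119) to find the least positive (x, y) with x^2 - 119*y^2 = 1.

First expand sqrt(119) as a continued fraction. With x_i = (sqrt(119) + m_i)/d_i and (m_0, d_0) = (0, 1): a_0 = floor(sqrt(119)) = 10, since 10^2 = 100 <= 119 < 121 = 11^2.
Iterate m_{i+1} = d_i*a_i - m_i, d_{i+1} = (119 - m_{i+1}^2)/d_i, a_{i+1} = floor((a_0 + m_{i+1})/d_{i+1}):
  m_1 = 1*10 - 0 = 10, d_1 = (119 - 10^2)/1 = 19/1 = 19, a_1 = floor((10 + 10)/19) = 1.
  m_2 = 19*1 - 10 = 9, d_2 = (119 - 9^2)/19 = 38/19 = 2, a_2 = floor((10 + 9)/2) = 9.
  m_3 = 2*9 - 9 = 9, d_3 = (119 - 9^2)/2 = 38/2 = 19, a_3 = floor((10 + 9)/19) = 1.
  m_4 = 19*1 - 9 = 10, d_4 = (119 - 10^2)/19 = 19/19 = 1, a_4 = floor((10 + 10)/1) = 20.
  m_5 = 1*20 - 10 = 10, d_5 = (119 - 10^2)/1 = 19/1 = 19: (m_5, d_5) = (m_1, d_1) = (10, 19), so from here the quotients repeat a_1, ..., a_4; the period length is 4.
So sqrt(119) = [10; (1, 9, 1, 20)] with period length k = 4.
k is even, so the fundamental solution of x^2 - 119y^2 = 1 is (p_{k-1}, q_{k-1}) = (p_3, q_3); compute convergents through index 3.
Convergents (p_i = a_i*p_{i-1} + p_{i-2}, q_i = a_i*q_{i-1} + q_{i-2} with p_{-2}=0, p_{-1}=1, q_{-2}=1, q_{-1}=0):
  i=0: a_0=10, p_0 = 10*1 + 0 = 10, q_0 = 10*0 + 1 = 1.
  i=1: a_1=1, p_1 = 1*10 + 1 = 11, q_1 = 1*1 + 0 = 1.
  i=2: a_2=9, p_2 = 9*11 + 10 = 109, q_2 = 9*1 + 1 = 10.
  i=3: a_3=1, p_3 = 1*109 + 11 = 120, q_3 = 1*10 + 1 = 11.
Check: 120^2 - 119*11^2 = 14400 - 14399 = 1, so (x, y) = (120, 11) solves the equation, and by the theorem it is the least positive solution.

(x, y) = (120, 11)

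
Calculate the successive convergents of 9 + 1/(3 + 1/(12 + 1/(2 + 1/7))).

9/1, 28/3, 345/37, 718/77, 5371/576

Using the convergent recurrence p_i = a_i*p_{i-1} + p_{i-2}, q_i = a_i*q_{i-1} + q_{i-2} with p_{-2}=0, p_{-1}=1, q_{-2}=1, q_{-1}=0:
  i=0: a_0=9, p_0 = 9*1 + 0 = 9, q_0 = 9*0 + 1 = 1.
  i=1: a_1=3, p_1 = 3*9 + 1 = 28, q_1 = 3*1 + 0 = 3.
  i=2: a_2=12, p_2 = 12*28 + 9 = 345, q_2 = 12*3 + 1 = 37.
  i=3: a_3=2, p_3 = 2*345 + 28 = 718, q_3 = 2*37 + 3 = 77.
  i=4: a_4=7, p_4 = 7*718 + 345 = 5371, q_4 = 7*77 + 37 = 576.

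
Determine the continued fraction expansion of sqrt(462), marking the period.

Write x_i = (sqrt(462) + m_i)/d_i with (m_0, d_0) = (0, 1). a_0 = floor(sqrt(462)) = 21, since 21^2 = 441 <= 462 < 484 = 22^2.
Iterate m_{i+1} = d_i*a_i - m_i, d_{i+1} = (462 - m_{i+1}^2)/d_i, a_{i+1} = floor((a_0 + m_{i+1})/d_{i+1}):
  m_1 = 1*21 - 0 = 21, d_1 = (462 - 21^2)/1 = 21/1 = 21, a_1 = floor((21 + 21)/21) = 2.
  m_2 = 21*2 - 21 = 21, d_2 = (462 - 21^2)/21 = 21/21 = 1, a_2 = floor((21 + 21)/1) = 42.
  m_3 = 1*42 - 21 = 21, d_3 = (462 - 21^2)/1 = 21/1 = 21: (m_3, d_3) = (m_1, d_1) = (21, 21), so from here the quotients repeat a_1, a_2; the period length is 2.
Hence the expansion of sqrt(462) is a_0 = 21 followed by the repeating block 2, 42 (period 2).

[21; (2, 42)]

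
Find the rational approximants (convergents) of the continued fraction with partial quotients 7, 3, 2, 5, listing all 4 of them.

7/1, 22/3, 51/7, 277/38

Using the convergent recurrence p_i = a_i*p_{i-1} + p_{i-2}, q_i = a_i*q_{i-1} + q_{i-2} with p_{-2}=0, p_{-1}=1, q_{-2}=1, q_{-1}=0:
  i=0: a_0=7, p_0 = 7*1 + 0 = 7, q_0 = 7*0 + 1 = 1.
  i=1: a_1=3, p_1 = 3*7 + 1 = 22, q_1 = 3*1 + 0 = 3.
  i=2: a_2=2, p_2 = 2*22 + 7 = 51, q_2 = 2*3 + 1 = 7.
  i=3: a_3=5, p_3 = 5*51 + 22 = 277, q_3 = 5*7 + 3 = 38.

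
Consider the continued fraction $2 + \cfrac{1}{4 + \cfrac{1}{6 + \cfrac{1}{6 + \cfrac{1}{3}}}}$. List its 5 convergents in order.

Using the convergent recurrence p_i = a_i*p_{i-1} + p_{i-2}, q_i = a_i*q_{i-1} + q_{i-2} with p_{-2}=0, p_{-1}=1, q_{-2}=1, q_{-1}=0:
  i=0: a_0=2, p_0 = 2*1 + 0 = 2, q_0 = 2*0 + 1 = 1.
  i=1: a_1=4, p_1 = 4*2 + 1 = 9, q_1 = 4*1 + 0 = 4.
  i=2: a_2=6, p_2 = 6*9 + 2 = 56, q_2 = 6*4 + 1 = 25.
  i=3: a_3=6, p_3 = 6*56 + 9 = 345, q_3 = 6*25 + 4 = 154.
  i=4: a_4=3, p_4 = 3*345 + 56 = 1091, q_4 = 3*154 + 25 = 487.

2/1, 9/4, 56/25, 345/154, 1091/487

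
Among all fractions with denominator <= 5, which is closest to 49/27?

9/5

Expand x = 49/27 as a continued fraction with the Euclidean algorithm:
  49 = 1*27 + 22, so a_0 = 1.
  27 = 1*22 + 5, so a_1 = 1.
  22 = 4*5 + 2, so a_2 = 4.
  5 = 2*2 + 1, so a_3 = 2.
  2 = 2*1 + 0, so a_4 = 2.
so x = [1; 1, 4, 2, 2].
Convergents (p_i = a_i*p_{i-1} + p_{i-2}, q_i = a_i*q_{i-1} + q_{i-2} with p_{-2}=0, p_{-1}=1, q_{-2}=1, q_{-1}=0), until the denominator exceeds 5:
  i=0: a_0=1, p_0 = 1*1 + 0 = 1, q_0 = 1*0 + 1 = 1.
  i=1: a_1=1, p_1 = 1*1 + 1 = 2, q_1 = 1*1 + 0 = 1.
  i=2: a_2=4, p_2 = 4*2 + 1 = 9, q_2 = 4*1 + 1 = 5.
  i=3: a_3=2, p_3 = 2*9 + 2 = 20, q_3 = 2*5 + 1 = 11.
q_3 = 11 > 5, so the last convergent with denominator <= 5 is p_2/q_2 = 9/5.
The closest fraction with denominator <= 5 is either p_2/q_2 or the intermediate fraction (k*p_2 + p_1)/(k*q_2 + q_1) with the largest k >= 1 whose denominator stays <= 5; these approach x as k grows, and every other convergent or intermediate fraction in range is farther away.
Largest k: floor((5 - q_1)/q_2) = floor((5 - 1)/5) = 0.
Since k = 0, no intermediate fraction beyond p_2/q_2 has denominator <= 5, so the convergent 9/5 is the closest (its error is |49*5 - 9*27|/(27*5) = 2/135).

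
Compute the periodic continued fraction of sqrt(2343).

Write x_i = (sqrt(2343) + m_i)/d_i with (m_0, d_0) = (0, 1). a_0 = floor(sqrt(2343)) = 48, since 48^2 = 2304 <= 2343 < 2401 = 49^2.
Iterate m_{i+1} = d_i*a_i - m_i, d_{i+1} = (2343 - m_{i+1}^2)/d_i, a_{i+1} = floor((a_0 + m_{i+1})/d_{i+1}):
  m_1 = 1*48 - 0 = 48, d_1 = (2343 - 48^2)/1 = 39/1 = 39, a_1 = floor((48 + 48)/39) = 2.
  m_2 = 39*2 - 48 = 30, d_2 = (2343 - 30^2)/39 = 1443/39 = 37, a_2 = floor((48 + 30)/37) = 2.
  m_3 = 37*2 - 30 = 44, d_3 = (2343 - 44^2)/37 = 407/37 = 11, a_3 = floor((48 + 44)/11) = 8.
  m_4 = 11*8 - 44 = 44, d_4 = (2343 - 44^2)/11 = 407/11 = 37, a_4 = floor((48 + 44)/37) = 2.
  m_5 = 37*2 - 44 = 30, d_5 = (2343 - 30^2)/37 = 1443/37 = 39, a_5 = floor((48 + 30)/39) = 2.
  m_6 = 39*2 - 30 = 48, d_6 = (2343 - 48^2)/39 = 39/39 = 1, a_6 = floor((48 + 48)/1) = 96.
  m_7 = 1*96 - 48 = 48, d_7 = (2343 - 48^2)/1 = 39/1 = 39: (m_7, d_7) = (m_1, d_1) = (48, 39), so from here the quotients repeat a_1, ..., a_6; the period length is 6.
Hence the expansion of sqrt(2343) is a_0 = 48 followed by the repeating block 2, 2, 8, 2, 2, 96 (period 6).

[48; (2, 2, 8, 2, 2, 96)]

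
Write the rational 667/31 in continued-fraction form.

[21; 1, 1, 15]

Run the Euclidean algorithm on 667 and 31; the successive quotients are the partial quotients a_0, a_1, ... (each step inverts the fractional part left over by the previous one):
  667 = 21*31 + 16, so a_0 = 21.
  31 = 1*16 + 15, so a_1 = 1.
  16 = 1*15 + 1, so a_2 = 1.
  15 = 15*1 + 0, so a_3 = 15.
The remainder reaches 0 after 4 divisions, so the expansion has 4 partial quotients, read off in order.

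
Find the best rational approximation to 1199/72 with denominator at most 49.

Expand x = 1199/72 as a continued fraction with the Euclidean algorithm:
  1199 = 16*72 + 47, so a_0 = 16.
  72 = 1*47 + 25, so a_1 = 1.
  47 = 1*25 + 22, so a_2 = 1.
  25 = 1*22 + 3, so a_3 = 1.
  22 = 7*3 + 1, so a_4 = 7.
  3 = 3*1 + 0, so a_5 = 3.
so x = [16; 1, 1, 1, 7, 3].
Convergents (p_i = a_i*p_{i-1} + p_{i-2}, q_i = a_i*q_{i-1} + q_{i-2} with p_{-2}=0, p_{-1}=1, q_{-2}=1, q_{-1}=0), until the denominator exceeds 49:
  i=0: a_0=16, p_0 = 16*1 + 0 = 16, q_0 = 16*0 + 1 = 1.
  i=1: a_1=1, p_1 = 1*16 + 1 = 17, q_1 = 1*1 + 0 = 1.
  i=2: a_2=1, p_2 = 1*17 + 16 = 33, q_2 = 1*1 + 1 = 2.
  i=3: a_3=1, p_3 = 1*33 + 17 = 50, q_3 = 1*2 + 1 = 3.
  i=4: a_4=7, p_4 = 7*50 + 33 = 383, q_4 = 7*3 + 2 = 23.
  i=5: a_5=3, p_5 = 3*383 + 50 = 1199, q_5 = 3*23 + 3 = 72.
q_5 = 72 > 49, so the last convergent with denominator <= 49 is p_4/q_4 = 383/23.
The closest fraction with denominator <= 49 is either p_4/q_4 or the intermediate fraction (k*p_4 + p_3)/(k*q_4 + q_3) with the largest k >= 1 whose denominator stays <= 49; these approach x as k grows, and every other convergent or intermediate fraction in range is farther away.
Largest k: floor((49 - q_3)/q_4) = floor((49 - 3)/23) = 2.
That gives (2*383 + 50)/(2*23 + 3) = 816/49.
Compare the errors: |x - 383/23| = |1199*23 - 383*72|/(72*23) = 1/1656, and |x - 816/49| = |1199*49 - 816*72|/(72*49) = 1/3528.
Cross-multiplying, 1*1656 = 1656 < 3528 = 1*3528, so 1/3528 is smaller: the intermediate fraction 816/49 is closer to x than 383/23.

816/49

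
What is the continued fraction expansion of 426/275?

Run the Euclidean algorithm on 426 and 275; the successive quotients are the partial quotients a_0, a_1, ... (each step inverts the fractional part left over by the previous one):
  426 = 1*275 + 151, so a_0 = 1.
  275 = 1*151 + 124, so a_1 = 1.
  151 = 1*124 + 27, so a_2 = 1.
  124 = 4*27 + 16, so a_3 = 4.
  27 = 1*16 + 11, so a_4 = 1.
  16 = 1*11 + 5, so a_5 = 1.
  11 = 2*5 + 1, so a_6 = 2.
  5 = 5*1 + 0, so a_7 = 5.
The remainder reaches 0 after 8 divisions, so the expansion has 8 partial quotients, read off in order.

[1; 1, 1, 4, 1, 1, 2, 5]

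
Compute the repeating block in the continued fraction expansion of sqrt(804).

[28; (2, 1, 4, 2, 18, 2, 4, 1, 2, 56)]

Write x_i = (sqrt(804) + m_i)/d_i with (m_0, d_0) = (0, 1). a_0 = floor(sqrt(804)) = 28, since 28^2 = 784 <= 804 < 841 = 29^2.
Iterate m_{i+1} = d_i*a_i - m_i, d_{i+1} = (804 - m_{i+1}^2)/d_i, a_{i+1} = floor((a_0 + m_{i+1})/d_{i+1}):
  m_1 = 1*28 - 0 = 28, d_1 = (804 - 28^2)/1 = 20/1 = 20, a_1 = floor((28 + 28)/20) = 2.
  m_2 = 20*2 - 28 = 12, d_2 = (804 - 12^2)/20 = 660/20 = 33, a_2 = floor((28 + 12)/33) = 1.
  m_3 = 33*1 - 12 = 21, d_3 = (804 - 21^2)/33 = 363/33 = 11, a_3 = floor((28 + 21)/11) = 4.
  m_4 = 11*4 - 21 = 23, d_4 = (804 - 23^2)/11 = 275/11 = 25, a_4 = floor((28 + 23)/25) = 2.
  m_5 = 25*2 - 23 = 27, d_5 = (804 - 27^2)/25 = 75/25 = 3, a_5 = floor((28 + 27)/3) = 18.
  m_6 = 3*18 - 27 = 27, d_6 = (804 - 27^2)/3 = 75/3 = 25, a_6 = floor((28 + 27)/25) = 2.
  m_7 = 25*2 - 27 = 23, d_7 = (804 - 23^2)/25 = 275/25 = 11, a_7 = floor((28 + 23)/11) = 4.
  m_8 = 11*4 - 23 = 21, d_8 = (804 - 21^2)/11 = 363/11 = 33, a_8 = floor((28 + 21)/33) = 1.
  m_9 = 33*1 - 21 = 12, d_9 = (804 - 12^2)/33 = 660/33 = 20, a_9 = floor((28 + 12)/20) = 2.
  m_10 = 20*2 - 12 = 28, d_10 = (804 - 28^2)/20 = 20/20 = 1, a_10 = floor((28 + 28)/1) = 56.
  m_11 = 1*56 - 28 = 28, d_11 = (804 - 28^2)/1 = 20/1 = 20: (m_11, d_11) = (m_1, d_1) = (28, 20), so from here the quotients repeat a_1, ..., a_10; the period length is 10.
Hence the expansion of sqrt(804) is a_0 = 28 followed by the repeating block 2, 1, 4, 2, 18, 2, 4, 1, 2, 56 (period 10).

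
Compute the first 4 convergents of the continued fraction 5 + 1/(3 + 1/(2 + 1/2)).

5/1, 16/3, 37/7, 90/17

Using the convergent recurrence p_i = a_i*p_{i-1} + p_{i-2}, q_i = a_i*q_{i-1} + q_{i-2} with p_{-2}=0, p_{-1}=1, q_{-2}=1, q_{-1}=0:
  i=0: a_0=5, p_0 = 5*1 + 0 = 5, q_0 = 5*0 + 1 = 1.
  i=1: a_1=3, p_1 = 3*5 + 1 = 16, q_1 = 3*1 + 0 = 3.
  i=2: a_2=2, p_2 = 2*16 + 5 = 37, q_2 = 2*3 + 1 = 7.
  i=3: a_3=2, p_3 = 2*37 + 16 = 90, q_3 = 2*7 + 3 = 17.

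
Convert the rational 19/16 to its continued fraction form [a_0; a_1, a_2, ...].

Run the Euclidean algorithm on 19 and 16; the successive quotients are the partial quotients a_0, a_1, ... (each step inverts the fractional part left over by the previous one):
  19 = 1*16 + 3, so a_0 = 1.
  16 = 5*3 + 1, so a_1 = 5.
  3 = 3*1 + 0, so a_2 = 3.
The remainder reaches 0 after 3 divisions, so the expansion has 3 partial quotients, read off in order.

[1; 5, 3]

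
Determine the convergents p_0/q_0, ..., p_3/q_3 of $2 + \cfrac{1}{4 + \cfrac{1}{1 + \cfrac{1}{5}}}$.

Using the convergent recurrence p_i = a_i*p_{i-1} + p_{i-2}, q_i = a_i*q_{i-1} + q_{i-2} with p_{-2}=0, p_{-1}=1, q_{-2}=1, q_{-1}=0:
  i=0: a_0=2, p_0 = 2*1 + 0 = 2, q_0 = 2*0 + 1 = 1.
  i=1: a_1=4, p_1 = 4*2 + 1 = 9, q_1 = 4*1 + 0 = 4.
  i=2: a_2=1, p_2 = 1*9 + 2 = 11, q_2 = 1*4 + 1 = 5.
  i=3: a_3=5, p_3 = 5*11 + 9 = 64, q_3 = 5*5 + 4 = 29.

2/1, 9/4, 11/5, 64/29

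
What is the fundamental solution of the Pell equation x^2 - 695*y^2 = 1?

First expand sqrt(695) as a continued fraction. With x_i = (sqrt(695) + m_i)/d_i and (m_0, d_0) = (0, 1): a_0 = floor(sqrt(695)) = 26, since 26^2 = 676 <= 695 < 729 = 27^2.
Iterate m_{i+1} = d_i*a_i - m_i, d_{i+1} = (695 - m_{i+1}^2)/d_i, a_{i+1} = floor((a_0 + m_{i+1})/d_{i+1}):
  m_1 = 1*26 - 0 = 26, d_1 = (695 - 26^2)/1 = 19/1 = 19, a_1 = floor((26 + 26)/19) = 2.
  m_2 = 19*2 - 26 = 12, d_2 = (695 - 12^2)/19 = 551/19 = 29, a_2 = floor((26 + 12)/29) = 1.
  m_3 = 29*1 - 12 = 17, d_3 = (695 - 17^2)/29 = 406/29 = 14, a_3 = floor((26 + 17)/14) = 3.
  m_4 = 14*3 - 17 = 25, d_4 = (695 - 25^2)/14 = 70/14 = 5, a_4 = floor((26 + 25)/5) = 10.
  m_5 = 5*10 - 25 = 25, d_5 = (695 - 25^2)/5 = 70/5 = 14, a_5 = floor((26 + 25)/14) = 3.
  m_6 = 14*3 - 25 = 17, d_6 = (695 - 17^2)/14 = 406/14 = 29, a_6 = floor((26 + 17)/29) = 1.
  m_7 = 29*1 - 17 = 12, d_7 = (695 - 12^2)/29 = 551/29 = 19, a_7 = floor((26 + 12)/19) = 2.
  m_8 = 19*2 - 12 = 26, d_8 = (695 - 26^2)/19 = 19/19 = 1, a_8 = floor((26 + 26)/1) = 52.
  m_9 = 1*52 - 26 = 26, d_9 = (695 - 26^2)/1 = 19/1 = 19: (m_9, d_9) = (m_1, d_1) = (26, 19), so from here the quotients repeat a_1, ..., a_8; the period length is 8.
So sqrt(695) = [26; (2, 1, 3, 10, 3, 1, 2, 52)] with period length k = 8.
k is even, so the fundamental solution of x^2 - 695y^2 = 1 is (p_{k-1}, q_{k-1}) = (p_7, q_7); compute convergents through index 7.
Convergents (p_i = a_i*p_{i-1} + p_{i-2}, q_i = a_i*q_{i-1} + q_{i-2} with p_{-2}=0, p_{-1}=1, q_{-2}=1, q_{-1}=0):
  i=0: a_0=26, p_0 = 26*1 + 0 = 26, q_0 = 26*0 + 1 = 1.
  i=1: a_1=2, p_1 = 2*26 + 1 = 53, q_1 = 2*1 + 0 = 2.
  i=2: a_2=1, p_2 = 1*53 + 26 = 79, q_2 = 1*2 + 1 = 3.
  i=3: a_3=3, p_3 = 3*79 + 53 = 290, q_3 = 3*3 + 2 = 11.
  i=4: a_4=10, p_4 = 10*290 + 79 = 2979, q_4 = 10*11 + 3 = 113.
  i=5: a_5=3, p_5 = 3*2979 + 290 = 9227, q_5 = 3*113 + 11 = 350.
  i=6: a_6=1, p_6 = 1*9227 + 2979 = 12206, q_6 = 1*350 + 113 = 463.
  i=7: a_7=2, p_7 = 2*12206 + 9227 = 33639, q_7 = 2*463 + 350 = 1276.
Check: 33639^2 - 695*1276^2 = 1131582321 - 1131582320 = 1, so (x, y) = (33639, 1276) solves the equation, and by the theorem it is the least positive solution.

(x, y) = (33639, 1276)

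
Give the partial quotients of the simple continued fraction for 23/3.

[7; 1, 2]

Run the Euclidean algorithm on 23 and 3; the successive quotients are the partial quotients a_0, a_1, ... (each step inverts the fractional part left over by the previous one):
  23 = 7*3 + 2, so a_0 = 7.
  3 = 1*2 + 1, so a_1 = 1.
  2 = 2*1 + 0, so a_2 = 2.
The remainder reaches 0 after 3 divisions, so the expansion has 3 partial quotients, read off in order.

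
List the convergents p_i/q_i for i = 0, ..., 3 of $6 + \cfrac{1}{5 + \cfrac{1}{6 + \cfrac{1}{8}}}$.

Using the convergent recurrence p_i = a_i*p_{i-1} + p_{i-2}, q_i = a_i*q_{i-1} + q_{i-2} with p_{-2}=0, p_{-1}=1, q_{-2}=1, q_{-1}=0:
  i=0: a_0=6, p_0 = 6*1 + 0 = 6, q_0 = 6*0 + 1 = 1.
  i=1: a_1=5, p_1 = 5*6 + 1 = 31, q_1 = 5*1 + 0 = 5.
  i=2: a_2=6, p_2 = 6*31 + 6 = 192, q_2 = 6*5 + 1 = 31.
  i=3: a_3=8, p_3 = 8*192 + 31 = 1567, q_3 = 8*31 + 5 = 253.

6/1, 31/5, 192/31, 1567/253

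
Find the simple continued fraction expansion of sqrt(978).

[31; (3, 1, 1, 1, 30, 1, 1, 1, 3, 62)]

Write x_i = (sqrt(978) + m_i)/d_i with (m_0, d_0) = (0, 1). a_0 = floor(sqrt(978)) = 31, since 31^2 = 961 <= 978 < 1024 = 32^2.
Iterate m_{i+1} = d_i*a_i - m_i, d_{i+1} = (978 - m_{i+1}^2)/d_i, a_{i+1} = floor((a_0 + m_{i+1})/d_{i+1}):
  m_1 = 1*31 - 0 = 31, d_1 = (978 - 31^2)/1 = 17/1 = 17, a_1 = floor((31 + 31)/17) = 3.
  m_2 = 17*3 - 31 = 20, d_2 = (978 - 20^2)/17 = 578/17 = 34, a_2 = floor((31 + 20)/34) = 1.
  m_3 = 34*1 - 20 = 14, d_3 = (978 - 14^2)/34 = 782/34 = 23, a_3 = floor((31 + 14)/23) = 1.
  m_4 = 23*1 - 14 = 9, d_4 = (978 - 9^2)/23 = 897/23 = 39, a_4 = floor((31 + 9)/39) = 1.
  m_5 = 39*1 - 9 = 30, d_5 = (978 - 30^2)/39 = 78/39 = 2, a_5 = floor((31 + 30)/2) = 30.
  m_6 = 2*30 - 30 = 30, d_6 = (978 - 30^2)/2 = 78/2 = 39, a_6 = floor((31 + 30)/39) = 1.
  m_7 = 39*1 - 30 = 9, d_7 = (978 - 9^2)/39 = 897/39 = 23, a_7 = floor((31 + 9)/23) = 1.
  m_8 = 23*1 - 9 = 14, d_8 = (978 - 14^2)/23 = 782/23 = 34, a_8 = floor((31 + 14)/34) = 1.
  m_9 = 34*1 - 14 = 20, d_9 = (978 - 20^2)/34 = 578/34 = 17, a_9 = floor((31 + 20)/17) = 3.
  m_10 = 17*3 - 20 = 31, d_10 = (978 - 31^2)/17 = 17/17 = 1, a_10 = floor((31 + 31)/1) = 62.
  m_11 = 1*62 - 31 = 31, d_11 = (978 - 31^2)/1 = 17/1 = 17: (m_11, d_11) = (m_1, d_1) = (31, 17), so from here the quotients repeat a_1, ..., a_10; the period length is 10.
Hence the expansion of sqrt(978) is a_0 = 31 followed by the repeating block 3, 1, 1, 1, 30, 1, 1, 1, 3, 62 (period 10).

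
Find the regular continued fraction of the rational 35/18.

[1; 1, 17]

Run the Euclidean algorithm on 35 and 18; the successive quotients are the partial quotients a_0, a_1, ... (each step inverts the fractional part left over by the previous one):
  35 = 1*18 + 17, so a_0 = 1.
  18 = 1*17 + 1, so a_1 = 1.
  17 = 17*1 + 0, so a_2 = 17.
The remainder reaches 0 after 3 divisions, so the expansion has 3 partial quotients, read off in order.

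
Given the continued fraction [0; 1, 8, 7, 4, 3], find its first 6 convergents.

0/1, 1/1, 8/9, 57/64, 236/265, 765/859

Using the convergent recurrence p_i = a_i*p_{i-1} + p_{i-2}, q_i = a_i*q_{i-1} + q_{i-2} with p_{-2}=0, p_{-1}=1, q_{-2}=1, q_{-1}=0:
  i=0: a_0=0, p_0 = 0*1 + 0 = 0, q_0 = 0*0 + 1 = 1.
  i=1: a_1=1, p_1 = 1*0 + 1 = 1, q_1 = 1*1 + 0 = 1.
  i=2: a_2=8, p_2 = 8*1 + 0 = 8, q_2 = 8*1 + 1 = 9.
  i=3: a_3=7, p_3 = 7*8 + 1 = 57, q_3 = 7*9 + 1 = 64.
  i=4: a_4=4, p_4 = 4*57 + 8 = 236, q_4 = 4*64 + 9 = 265.
  i=5: a_5=3, p_5 = 3*236 + 57 = 765, q_5 = 3*265 + 64 = 859.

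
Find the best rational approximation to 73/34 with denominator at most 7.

15/7

Expand x = 73/34 as a continued fraction with the Euclidean algorithm:
  73 = 2*34 + 5, so a_0 = 2.
  34 = 6*5 + 4, so a_1 = 6.
  5 = 1*4 + 1, so a_2 = 1.
  4 = 4*1 + 0, so a_3 = 4.
so x = [2; 6, 1, 4].
Convergents (p_i = a_i*p_{i-1} + p_{i-2}, q_i = a_i*q_{i-1} + q_{i-2} with p_{-2}=0, p_{-1}=1, q_{-2}=1, q_{-1}=0), until the denominator exceeds 7:
  i=0: a_0=2, p_0 = 2*1 + 0 = 2, q_0 = 2*0 + 1 = 1.
  i=1: a_1=6, p_1 = 6*2 + 1 = 13, q_1 = 6*1 + 0 = 6.
  i=2: a_2=1, p_2 = 1*13 + 2 = 15, q_2 = 1*6 + 1 = 7.
  i=3: a_3=4, p_3 = 4*15 + 13 = 73, q_3 = 4*7 + 6 = 34.
q_3 = 34 > 7, so the last convergent with denominator <= 7 is p_2/q_2 = 15/7.
The closest fraction with denominator <= 7 is either p_2/q_2 or the intermediate fraction (k*p_2 + p_1)/(k*q_2 + q_1) with the largest k >= 1 whose denominator stays <= 7; these approach x as k grows, and every other convergent or intermediate fraction in range is farther away.
Largest k: floor((7 - q_1)/q_2) = floor((7 - 6)/7) = 0.
Since k = 0, no intermediate fraction beyond p_2/q_2 has denominator <= 7, so the convergent 15/7 is the closest (its error is |73*7 - 15*34|/(34*7) = 1/238).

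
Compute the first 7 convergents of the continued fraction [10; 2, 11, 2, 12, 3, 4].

10/1, 21/2, 241/23, 503/48, 6277/599, 19334/1845, 83613/7979

Using the convergent recurrence p_i = a_i*p_{i-1} + p_{i-2}, q_i = a_i*q_{i-1} + q_{i-2} with p_{-2}=0, p_{-1}=1, q_{-2}=1, q_{-1}=0:
  i=0: a_0=10, p_0 = 10*1 + 0 = 10, q_0 = 10*0 + 1 = 1.
  i=1: a_1=2, p_1 = 2*10 + 1 = 21, q_1 = 2*1 + 0 = 2.
  i=2: a_2=11, p_2 = 11*21 + 10 = 241, q_2 = 11*2 + 1 = 23.
  i=3: a_3=2, p_3 = 2*241 + 21 = 503, q_3 = 2*23 + 2 = 48.
  i=4: a_4=12, p_4 = 12*503 + 241 = 6277, q_4 = 12*48 + 23 = 599.
  i=5: a_5=3, p_5 = 3*6277 + 503 = 19334, q_5 = 3*599 + 48 = 1845.
  i=6: a_6=4, p_6 = 4*19334 + 6277 = 83613, q_6 = 4*1845 + 599 = 7979.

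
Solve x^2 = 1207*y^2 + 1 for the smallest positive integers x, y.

First expand sqrt(1207) as a continued fraction. With x_i = (sqrt(1207) + m_i)/d_i and (m_0, d_0) = (0, 1): a_0 = floor(sqrt(1207)) = 34, since 34^2 = 1156 <= 1207 < 1225 = 35^2.
Iterate m_{i+1} = d_i*a_i - m_i, d_{i+1} = (1207 - m_{i+1}^2)/d_i, a_{i+1} = floor((a_0 + m_{i+1})/d_{i+1}):
  m_1 = 1*34 - 0 = 34, d_1 = (1207 - 34^2)/1 = 51/1 = 51, a_1 = floor((34 + 34)/51) = 1.
  m_2 = 51*1 - 34 = 17, d_2 = (1207 - 17^2)/51 = 918/51 = 18, a_2 = floor((34 + 17)/18) = 2.
  m_3 = 18*2 - 17 = 19, d_3 = (1207 - 19^2)/18 = 846/18 = 47, a_3 = floor((34 + 19)/47) = 1.
  m_4 = 47*1 - 19 = 28, d_4 = (1207 - 28^2)/47 = 423/47 = 9, a_4 = floor((34 + 28)/9) = 6.
  m_5 = 9*6 - 28 = 26, d_5 = (1207 - 26^2)/9 = 531/9 = 59, a_5 = floor((34 + 26)/59) = 1.
  m_6 = 59*1 - 26 = 33, d_6 = (1207 - 33^2)/59 = 118/59 = 2, a_6 = floor((34 + 33)/2) = 33.
  m_7 = 2*33 - 33 = 33, d_7 = (1207 - 33^2)/2 = 118/2 = 59, a_7 = floor((34 + 33)/59) = 1.
  m_8 = 59*1 - 33 = 26, d_8 = (1207 - 26^2)/59 = 531/59 = 9, a_8 = floor((34 + 26)/9) = 6.
  m_9 = 9*6 - 26 = 28, d_9 = (1207 - 28^2)/9 = 423/9 = 47, a_9 = floor((34 + 28)/47) = 1.
  m_10 = 47*1 - 28 = 19, d_10 = (1207 - 19^2)/47 = 846/47 = 18, a_10 = floor((34 + 19)/18) = 2.
  m_11 = 18*2 - 19 = 17, d_11 = (1207 - 17^2)/18 = 918/18 = 51, a_11 = floor((34 + 17)/51) = 1.
  m_12 = 51*1 - 17 = 34, d_12 = (1207 - 34^2)/51 = 51/51 = 1, a_12 = floor((34 + 34)/1) = 68.
  m_13 = 1*68 - 34 = 34, d_13 = (1207 - 34^2)/1 = 51/1 = 51: (m_13, d_13) = (m_1, d_1) = (34, 51), so from here the quotients repeat a_1, ..., a_12; the period length is 12.
So sqrt(1207) = [34; (1, 2, 1, 6, 1, 33, 1, 6, 1, 2, 1, 68)] with period length k = 12.
k is even, so the fundamental solution of x^2 - 1207y^2 = 1 is (p_{k-1}, q_{k-1}) = (p_11, q_11); compute convergents through index 11.
Convergents (p_i = a_i*p_{i-1} + p_{i-2}, q_i = a_i*q_{i-1} + q_{i-2} with p_{-2}=0, p_{-1}=1, q_{-2}=1, q_{-1}=0):
  i=0: a_0=34, p_0 = 34*1 + 0 = 34, q_0 = 34*0 + 1 = 1.
  i=1: a_1=1, p_1 = 1*34 + 1 = 35, q_1 = 1*1 + 0 = 1.
  i=2: a_2=2, p_2 = 2*35 + 34 = 104, q_2 = 2*1 + 1 = 3.
  i=3: a_3=1, p_3 = 1*104 + 35 = 139, q_3 = 1*3 + 1 = 4.
  i=4: a_4=6, p_4 = 6*139 + 104 = 938, q_4 = 6*4 + 3 = 27.
  i=5: a_5=1, p_5 = 1*938 + 139 = 1077, q_5 = 1*27 + 4 = 31.
  i=6: a_6=33, p_6 = 33*1077 + 938 = 36479, q_6 = 33*31 + 27 = 1050.
  i=7: a_7=1, p_7 = 1*36479 + 1077 = 37556, q_7 = 1*1050 + 31 = 1081.
  i=8: a_8=6, p_8 = 6*37556 + 36479 = 261815, q_8 = 6*1081 + 1050 = 7536.
  i=9: a_9=1, p_9 = 1*261815 + 37556 = 299371, q_9 = 1*7536 + 1081 = 8617.
  i=10: a_10=2, p_10 = 2*299371 + 261815 = 860557, q_10 = 2*8617 + 7536 = 24770.
  i=11: a_11=1, p_11 = 1*860557 + 299371 = 1159928, q_11 = 1*24770 + 8617 = 33387.
Check: 1159928^2 - 1207*33387^2 = 1345432965184 - 1345432965183 = 1, so (x, y) = (1159928, 33387) solves the equation, and by the theorem it is the least positive solution.

(x, y) = (1159928, 33387)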